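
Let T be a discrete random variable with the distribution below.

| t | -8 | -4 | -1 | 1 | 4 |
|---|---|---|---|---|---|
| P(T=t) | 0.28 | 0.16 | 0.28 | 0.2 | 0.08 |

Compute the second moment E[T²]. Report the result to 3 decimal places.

E[T²] = (-8)²(0.28) + (-4)²(0.16) + (-1)²(0.28) + (1)²(0.2) + (4)²(0.08) = 22.24

22.240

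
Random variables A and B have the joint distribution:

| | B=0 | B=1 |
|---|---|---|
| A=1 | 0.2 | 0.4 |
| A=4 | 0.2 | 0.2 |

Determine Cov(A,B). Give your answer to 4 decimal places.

-0.1200

E[A] = 2.2,  E[B] = 0.6
E[AB] = 1.2
Cov(A,B) = E[AB] − E[A]E[B] = 1.2 − (2.2)(0.6) = -0.12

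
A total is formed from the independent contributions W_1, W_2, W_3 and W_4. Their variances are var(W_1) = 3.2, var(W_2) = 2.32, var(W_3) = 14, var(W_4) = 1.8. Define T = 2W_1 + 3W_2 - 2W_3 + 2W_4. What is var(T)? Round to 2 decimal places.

96.88

By independence, var(T) = (2)²var(W_1) + (3)²var(W_2) + (-2)²var(W_3) + (2)²var(W_4)
= (2)²·3.2 + (3)²·2.32 + (-2)²·14 + (2)²·1.8 = 96.88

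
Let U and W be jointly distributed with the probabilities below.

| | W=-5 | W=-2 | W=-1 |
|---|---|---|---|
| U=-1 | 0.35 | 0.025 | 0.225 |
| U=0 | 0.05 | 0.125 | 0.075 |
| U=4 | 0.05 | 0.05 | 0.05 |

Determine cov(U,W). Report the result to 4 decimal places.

0.4250

E[U] = 0,  E[W] = -3
E[UW] = 0.425
cov(U,W) = E[UW] − E[U]E[W] = 0.425 − (0)(-3) = 0.425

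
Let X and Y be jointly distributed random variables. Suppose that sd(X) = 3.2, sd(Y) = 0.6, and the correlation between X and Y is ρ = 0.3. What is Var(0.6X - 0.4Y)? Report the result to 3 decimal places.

3.468

Var(X) = (3.2)² = 10.24;  Var(Y) = (0.6)² = 0.36
cov(X,Y) = ρ·sd(X)·sd(Y) = 0.3·3.2·0.6 = 0.576
Var(0.6X - 0.4Y) = (0.6)²·Var(X) + (-0.4)²·Var(Y) + 2·(0.6)·(-0.4)·cov(X,Y)
= 0.36·10.24 + 0.16·0.36 + -0.48·0.576 = 3.46752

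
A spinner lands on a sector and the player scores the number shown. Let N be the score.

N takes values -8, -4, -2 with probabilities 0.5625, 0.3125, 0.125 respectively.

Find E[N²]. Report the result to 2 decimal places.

41.50

E[N²] = (-8)²(0.5625) + (-4)²(0.3125) + (-2)²(0.125) = 41.5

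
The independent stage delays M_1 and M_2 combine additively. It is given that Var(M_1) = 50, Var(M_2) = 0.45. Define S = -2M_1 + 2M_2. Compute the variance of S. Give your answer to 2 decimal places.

By independence, Var(S) = (-2)²Var(M_1) + (2)²Var(M_2)
= (-2)²·50 + (2)²·0.45 = 201.8

201.80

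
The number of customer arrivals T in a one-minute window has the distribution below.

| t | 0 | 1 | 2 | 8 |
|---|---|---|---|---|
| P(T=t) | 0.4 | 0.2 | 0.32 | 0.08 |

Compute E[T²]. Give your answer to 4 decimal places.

E[T²] = (0)²(0.4) + (1)²(0.2) + (2)²(0.32) + (8)²(0.08) = 6.6

6.6000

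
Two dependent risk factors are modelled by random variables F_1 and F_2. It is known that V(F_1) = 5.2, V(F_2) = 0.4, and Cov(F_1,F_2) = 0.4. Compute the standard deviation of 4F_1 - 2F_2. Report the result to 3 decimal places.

V(4F_1 - 2F_2) = (4)²·V(F_1) + (-2)²·V(F_2) + 2·(4)·(-2)·Cov(F_1,F_2)
= 16·5.2 + 4·0.4 + -16·0.4 = 78.4
SD(4F_1 - 2F_2) = √78.4 ≈ 8.854

8.854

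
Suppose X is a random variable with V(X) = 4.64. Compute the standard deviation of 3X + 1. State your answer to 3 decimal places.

V(3X + 1) = (3)²·4.64 = 41.76
σ(3X + 1) = √41.76 ≈ 6.462

6.462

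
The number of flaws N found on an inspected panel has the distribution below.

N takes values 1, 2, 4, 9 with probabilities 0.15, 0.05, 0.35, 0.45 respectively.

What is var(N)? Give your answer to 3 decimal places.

E[N] = (1)(0.15) + (2)(0.05) + (4)(0.35) + (9)(0.45) = 5.7
E[N²] = (1)²(0.15) + (2)²(0.05) + (4)²(0.35) + (9)²(0.45) = 42.4
var(N) = E[N²] − (E[N])² = 42.4 − (5.7)² = 9.91

9.910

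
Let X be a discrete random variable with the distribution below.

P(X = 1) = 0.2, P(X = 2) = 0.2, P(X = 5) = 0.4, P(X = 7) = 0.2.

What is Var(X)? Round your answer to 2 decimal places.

4.80

E[X] = (1)(0.2) + (2)(0.2) + (5)(0.4) + (7)(0.2) = 4
E[X²] = (1)²(0.2) + (2)²(0.2) + (5)²(0.4) + (7)²(0.2) = 20.8
Var(X) = E[X²] − (E[X])² = 20.8 − (4)² = 4.8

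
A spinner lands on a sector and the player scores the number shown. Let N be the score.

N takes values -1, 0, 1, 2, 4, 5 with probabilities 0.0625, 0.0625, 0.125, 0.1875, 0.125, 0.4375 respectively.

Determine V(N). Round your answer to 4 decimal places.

E[N] = (-1)(0.0625) + (0)(0.0625) + (1)(0.125) + (2)(0.1875) + (4)(0.125) + (5)(0.4375) = 3.125
E[N²] = (-1)²(0.0625) + (0)²(0.0625) + (1)²(0.125) + (2)²(0.1875) + (4)²(0.125) + (5)²(0.4375) = 13.875
V(N) = E[N²] − (E[N])² = 13.875 − (3.125)² = 4.109375

4.1094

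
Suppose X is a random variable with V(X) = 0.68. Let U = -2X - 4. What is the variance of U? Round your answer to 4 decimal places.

2.7200

V(-2X - 4) = (-2)²·V(X) = 4·0.68 = 2.72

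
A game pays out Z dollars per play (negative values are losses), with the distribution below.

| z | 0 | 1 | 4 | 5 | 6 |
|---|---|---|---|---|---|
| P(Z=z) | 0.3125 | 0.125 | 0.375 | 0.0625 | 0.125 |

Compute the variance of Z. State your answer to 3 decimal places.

4.965

E[Z] = (0)(0.3125) + (1)(0.125) + (4)(0.375) + (5)(0.0625) + (6)(0.125) = 2.6875
E[Z²] = (0)²(0.3125) + (1)²(0.125) + (4)²(0.375) + (5)²(0.0625) + (6)²(0.125) = 12.1875
V(Z) = E[Z²] − (E[Z])² = 12.1875 − (2.6875)² = 4.96484375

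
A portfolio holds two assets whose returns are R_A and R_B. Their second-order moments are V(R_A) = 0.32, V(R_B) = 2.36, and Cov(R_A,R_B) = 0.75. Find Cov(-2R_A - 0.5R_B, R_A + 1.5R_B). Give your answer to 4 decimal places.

-5.0350

Cov(-2R_A - 0.5R_B, R_A + 1.5R_B) = (-2)(1)V(R_A) + (-0.5)(1.5)V(R_B) + [(-2)(1.5) + (-0.5)(1)]Cov(R_A,R_B)
= -2·0.32 + -0.75·2.36 + -3.5·0.75 = -5.035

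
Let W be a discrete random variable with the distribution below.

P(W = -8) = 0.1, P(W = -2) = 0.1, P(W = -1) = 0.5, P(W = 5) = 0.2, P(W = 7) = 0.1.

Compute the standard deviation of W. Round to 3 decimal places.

E[W] = (-8)(0.1) + (-2)(0.1) + (-1)(0.5) + (5)(0.2) + (7)(0.1) = 0.2
E[W²] = (-8)²(0.1) + (-2)²(0.1) + (-1)²(0.5) + (5)²(0.2) + (7)²(0.1) = 17.2
V(W) = E[W²] − (E[W])² = 17.2 − (0.2)² = 17.16
σ(W) = √17.16 ≈ 4.142

4.142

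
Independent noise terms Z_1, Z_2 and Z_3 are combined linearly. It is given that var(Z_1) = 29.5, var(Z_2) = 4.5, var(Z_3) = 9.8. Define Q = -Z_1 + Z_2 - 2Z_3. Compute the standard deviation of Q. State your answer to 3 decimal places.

8.556

By independence, var(Q) = (-1)²var(Z_1) + (1)²var(Z_2) + (-2)²var(Z_3)
= (-1)²·29.5 + (1)²·4.5 + (-2)²·9.8 = 73.2
SD(Q) = √73.2 ≈ 8.556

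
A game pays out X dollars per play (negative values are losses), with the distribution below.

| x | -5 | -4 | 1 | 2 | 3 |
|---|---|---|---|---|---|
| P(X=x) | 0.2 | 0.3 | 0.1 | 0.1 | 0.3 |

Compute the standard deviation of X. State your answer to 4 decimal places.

E[X] = (-5)(0.2) + (-4)(0.3) + (1)(0.1) + (2)(0.1) + (3)(0.3) = -1
E[X²] = (-5)²(0.2) + (-4)²(0.3) + (1)²(0.1) + (2)²(0.1) + (3)²(0.3) = 13
var(X) = E[X²] − (E[X])² = 13 − (-1)² = 12
SD(X) = √12 ≈ 3.4641

3.4641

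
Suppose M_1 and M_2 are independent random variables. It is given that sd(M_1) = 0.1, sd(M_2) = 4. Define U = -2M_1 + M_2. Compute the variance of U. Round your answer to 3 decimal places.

16.040

Var(M_1) = 0.01, Var(M_2) = 16
By independence, Var(U) = (-2)²Var(M_1) + (1)²Var(M_2)
= (-2)²·0.01 + (1)²·16 = 16.04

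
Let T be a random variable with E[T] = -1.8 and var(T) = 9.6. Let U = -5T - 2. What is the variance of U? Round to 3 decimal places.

240.000

var(-5T - 2) = (-5)²·var(T) = 25·9.6 = 240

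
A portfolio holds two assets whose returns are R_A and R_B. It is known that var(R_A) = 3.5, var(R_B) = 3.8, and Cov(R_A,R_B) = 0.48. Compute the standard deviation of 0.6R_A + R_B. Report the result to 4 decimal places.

var(0.6R_A + R_B) = (0.6)²·var(R_A) + (1)²·var(R_B) + 2·(0.6)·(1)·Cov(R_A,R_B)
= 0.36·3.5 + 1·3.8 + 1.2·0.48 = 5.636
σ(0.6R_A + R_B) = √5.636 ≈ 2.3740

2.3740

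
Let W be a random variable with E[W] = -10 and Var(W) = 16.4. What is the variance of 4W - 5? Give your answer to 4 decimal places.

262.4000

Var(4W - 5) = (4)²·Var(W) = 16·16.4 = 262.4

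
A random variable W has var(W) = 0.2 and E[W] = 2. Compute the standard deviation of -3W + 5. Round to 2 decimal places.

1.34

var(-3W + 5) = (-3)²·0.2 = 1.8
sd(-3W + 5) = √1.8 ≈ 1.34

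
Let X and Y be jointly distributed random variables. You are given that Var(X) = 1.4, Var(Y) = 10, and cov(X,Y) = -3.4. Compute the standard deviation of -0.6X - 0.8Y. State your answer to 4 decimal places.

1.9079

Var(-0.6X - 0.8Y) = (-0.6)²·Var(X) + (-0.8)²·Var(Y) + 2·(-0.6)·(-0.8)·cov(X,Y)
= 0.36·1.4 + 0.64·10 + 0.96·-3.4 = 3.64
SD(-0.6X - 0.8Y) = √3.64 ≈ 1.9079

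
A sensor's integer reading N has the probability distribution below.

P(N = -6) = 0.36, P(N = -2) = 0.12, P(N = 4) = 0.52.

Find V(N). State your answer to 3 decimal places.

E[N] = (-6)(0.36) + (-2)(0.12) + (4)(0.52) = -0.32
E[N²] = (-6)²(0.36) + (-2)²(0.12) + (4)²(0.52) = 21.76
V(N) = E[N²] − (E[N])² = 21.76 − (-0.32)² = 21.6576

21.658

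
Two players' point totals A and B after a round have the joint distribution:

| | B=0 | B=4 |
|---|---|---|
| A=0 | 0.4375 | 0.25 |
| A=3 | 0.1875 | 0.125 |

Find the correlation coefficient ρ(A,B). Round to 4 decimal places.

0.0348

E[A] = 0.9375,  E[B] = 1.5
E[AB] = 1.5
Cov(A,B) = E[AB] − E[A]E[B] = 1.5 − (0.9375)(1.5) = 0.09375
V(A) = 1.93359375,  V(B) = 3.75
ρ = 0.09375 / √(1.93359375·3.75) ≈ 0.0348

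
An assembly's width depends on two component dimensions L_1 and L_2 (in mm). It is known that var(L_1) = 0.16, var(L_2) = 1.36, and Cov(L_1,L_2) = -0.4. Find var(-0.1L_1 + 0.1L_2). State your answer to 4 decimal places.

0.0232

var(-0.1L_1 + 0.1L_2) = (-0.1)²·var(L_1) + (0.1)²·var(L_2) + 2·(-0.1)·(0.1)·Cov(L_1,L_2)
= 0.01·0.16 + 0.01·1.36 + -0.02·-0.4 = 0.0232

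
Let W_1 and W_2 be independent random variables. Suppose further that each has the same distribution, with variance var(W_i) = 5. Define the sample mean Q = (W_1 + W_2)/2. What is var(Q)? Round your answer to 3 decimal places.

By independence, var(Q) = (0.5)²var(W_1) + (0.5)²var(W_2)
= (0.5)²·5 + (0.5)²·5 = 2.5

2.500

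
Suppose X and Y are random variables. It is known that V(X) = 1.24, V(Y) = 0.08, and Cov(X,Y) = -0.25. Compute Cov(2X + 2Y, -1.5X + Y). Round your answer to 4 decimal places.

-3.3100

Cov(2X + 2Y, -1.5X + Y) = (2)(-1.5)V(X) + (2)(1)V(Y) + [(2)(1) + (2)(-1.5)]Cov(X,Y)
= -3·1.24 + 2·0.08 + -1·-0.25 = -3.31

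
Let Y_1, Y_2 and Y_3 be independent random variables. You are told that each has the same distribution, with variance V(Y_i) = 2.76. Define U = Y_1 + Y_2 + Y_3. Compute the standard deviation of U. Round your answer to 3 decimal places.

2.877

By independence, V(U) = (1)²V(Y_1) + (1)²V(Y_2) + (1)²V(Y_3)
= (1)²·2.76 + (1)²·2.76 + (1)²·2.76 = 8.28
sd(U) = √8.28 ≈ 2.877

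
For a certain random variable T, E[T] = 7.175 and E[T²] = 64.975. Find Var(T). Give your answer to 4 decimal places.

Var(T) = 64.975 − (7.175)² = 13.494375

13.4944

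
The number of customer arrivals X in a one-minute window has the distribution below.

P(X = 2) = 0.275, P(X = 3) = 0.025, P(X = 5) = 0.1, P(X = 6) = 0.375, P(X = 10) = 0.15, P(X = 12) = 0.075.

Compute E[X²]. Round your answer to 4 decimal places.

E[X²] = (2)²(0.275) + (3)²(0.025) + (5)²(0.1) + (6)²(0.375) + (10)²(0.15) + (12)²(0.075) = 43.125

43.1250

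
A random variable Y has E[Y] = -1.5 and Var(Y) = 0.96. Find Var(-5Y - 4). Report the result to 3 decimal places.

24.000

Var(-5Y - 4) = (-5)²·Var(Y) = 25·0.96 = 24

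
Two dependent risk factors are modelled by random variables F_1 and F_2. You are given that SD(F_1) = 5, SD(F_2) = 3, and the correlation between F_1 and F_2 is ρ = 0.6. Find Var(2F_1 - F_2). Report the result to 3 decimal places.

73.000

Var(F_1) = (5)² = 25;  Var(F_2) = (3)² = 9
Cov(F_1,F_2) = ρ·SD(F_1)·SD(F_2) = 0.6·5·3 = 9
Var(2F_1 - F_2) = (2)²·Var(F_1) + (-1)²·Var(F_2) + 2·(2)·(-1)·Cov(F_1,F_2)
= 4·25 + 1·9 + -4·9 = 73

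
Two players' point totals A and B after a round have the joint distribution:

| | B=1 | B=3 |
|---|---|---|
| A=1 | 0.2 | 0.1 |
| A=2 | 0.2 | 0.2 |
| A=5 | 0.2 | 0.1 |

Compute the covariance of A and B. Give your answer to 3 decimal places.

-0.080

E[A] = 2.6,  E[B] = 1.8
E[AB] = 4.6
cov(A,B) = E[AB] − E[A]E[B] = 4.6 − (2.6)(1.8) = -0.08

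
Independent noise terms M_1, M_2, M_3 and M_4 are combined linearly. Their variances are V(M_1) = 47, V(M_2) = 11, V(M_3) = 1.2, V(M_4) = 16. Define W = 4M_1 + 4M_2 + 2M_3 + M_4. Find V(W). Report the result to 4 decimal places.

By independence, V(W) = (4)²V(M_1) + (4)²V(M_2) + (2)²V(M_3) + (1)²V(M_4)
= (4)²·47 + (4)²·11 + (2)²·1.2 + (1)²·16 = 948.8

948.8000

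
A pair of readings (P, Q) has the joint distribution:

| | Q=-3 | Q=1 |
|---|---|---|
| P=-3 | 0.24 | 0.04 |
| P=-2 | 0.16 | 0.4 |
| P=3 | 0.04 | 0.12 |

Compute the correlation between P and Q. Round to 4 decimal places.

0.2704

E[P] = -1.48,  E[Q] = -0.76
E[PQ] = 2.2
Cov(P,Q) = E[PQ] − E[P]E[Q] = 2.2 − (-1.48)(-0.76) = 1.0752
Var(P) = 4.0096,  Var(Q) = 3.9424
ρ = 1.0752 / √(4.0096·3.9424) ≈ 0.2704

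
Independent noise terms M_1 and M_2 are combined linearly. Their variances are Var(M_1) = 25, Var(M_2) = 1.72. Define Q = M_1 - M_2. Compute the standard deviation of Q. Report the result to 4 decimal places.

By independence, Var(Q) = (1)²Var(M_1) + (-1)²Var(M_2)
= (1)²·25 + (-1)²·1.72 = 26.72
sd(Q) = √26.72 ≈ 5.1691

5.1691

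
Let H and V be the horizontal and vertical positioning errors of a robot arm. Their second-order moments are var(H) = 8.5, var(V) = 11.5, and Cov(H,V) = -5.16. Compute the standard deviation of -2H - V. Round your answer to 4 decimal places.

var(-2H - V) = (-2)²·var(H) + (-1)²·var(V) + 2·(-2)·(-1)·Cov(H,V)
= 4·8.5 + 1·11.5 + 4·-5.16 = 24.86
sd(-2H - V) = √24.86 ≈ 4.9860

4.9860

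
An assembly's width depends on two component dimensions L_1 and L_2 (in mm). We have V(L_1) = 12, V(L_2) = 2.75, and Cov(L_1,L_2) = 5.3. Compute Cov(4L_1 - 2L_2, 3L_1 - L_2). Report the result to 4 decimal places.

96.5000

Cov(4L_1 - 2L_2, 3L_1 - L_2) = (4)(3)V(L_1) + (-2)(-1)V(L_2) + [(4)(-1) + (-2)(3)]Cov(L_1,L_2)
= 12·12 + 2·2.75 + -10·5.3 = 96.5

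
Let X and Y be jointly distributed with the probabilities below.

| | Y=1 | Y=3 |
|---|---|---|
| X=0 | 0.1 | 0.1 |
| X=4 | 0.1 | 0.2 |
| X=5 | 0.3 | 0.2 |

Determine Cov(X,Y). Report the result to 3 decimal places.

E[X] = 3.7,  E[Y] = 2
E[XY] = 7.3
Cov(X,Y) = E[XY] − E[X]E[Y] = 7.3 − (3.7)(2) = -0.1

-0.100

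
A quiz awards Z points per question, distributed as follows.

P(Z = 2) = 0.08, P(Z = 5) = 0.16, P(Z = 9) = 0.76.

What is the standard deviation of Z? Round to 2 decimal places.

E[Z] = (2)(0.08) + (5)(0.16) + (9)(0.76) = 7.8
E[Z²] = (2)²(0.08) + (5)²(0.16) + (9)²(0.76) = 65.88
Var(Z) = E[Z²] − (E[Z])² = 65.88 − (7.8)² = 5.04
σ(Z) = √5.04 ≈ 2.24

2.24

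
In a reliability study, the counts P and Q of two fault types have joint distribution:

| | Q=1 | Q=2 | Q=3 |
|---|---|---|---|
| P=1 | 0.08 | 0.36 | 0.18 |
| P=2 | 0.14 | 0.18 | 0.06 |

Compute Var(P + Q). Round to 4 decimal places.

0.5200

E[P] = 1.38,  E[Q] = 2.02,  E[PQ] = 2.7
Var(P) = 2.14 − (1.38)² = 0.2356;  Var(Q) = 4.54 − (2.02)² = 0.4596
cov(P,Q) = 2.7 − (1.38)(2.02) = -0.0876
Var(P + Q) = (1)²·0.2356 + (1)²·0.4596 + 2·(1)·(1)·-0.0876 = 0.52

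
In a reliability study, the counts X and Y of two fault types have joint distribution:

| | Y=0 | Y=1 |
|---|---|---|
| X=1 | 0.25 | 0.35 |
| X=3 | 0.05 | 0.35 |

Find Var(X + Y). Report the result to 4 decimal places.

1.4500

E[X] = 1.8,  E[Y] = 0.7,  E[XY] = 1.4
Var(X) = 4.2 − (1.8)² = 0.96;  Var(Y) = 0.7 − (0.7)² = 0.21
Cov(X,Y) = 1.4 − (1.8)(0.7) = 0.14
Var(X + Y) = (1)²·0.96 + (1)²·0.21 + 2·(1)·(1)·0.14 = 1.45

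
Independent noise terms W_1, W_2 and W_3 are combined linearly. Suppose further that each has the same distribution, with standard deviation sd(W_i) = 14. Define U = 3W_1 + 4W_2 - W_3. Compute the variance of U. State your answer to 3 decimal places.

5096.000

Var(W_i) = (14)² = 196
By independence, Var(U) = (3)²Var(W_1) + (4)²Var(W_2) + (-1)²Var(W_3)
= (3)²·196 + (4)²·196 + (-1)²·196 = 5096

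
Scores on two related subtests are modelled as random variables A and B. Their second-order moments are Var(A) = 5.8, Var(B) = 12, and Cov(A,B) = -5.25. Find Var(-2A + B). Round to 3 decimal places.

Var(-2A + B) = (-2)²·Var(A) + (1)²·Var(B) + 2·(-2)·(1)·Cov(A,B)
= 4·5.8 + 1·12 + -4·-5.25 = 56.2

56.200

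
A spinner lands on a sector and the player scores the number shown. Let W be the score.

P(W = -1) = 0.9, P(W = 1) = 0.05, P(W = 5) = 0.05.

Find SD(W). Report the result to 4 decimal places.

1.3565

E[W] = (-1)(0.9) + (1)(0.05) + (5)(0.05) = -0.6
E[W²] = (-1)²(0.9) + (1)²(0.05) + (5)²(0.05) = 2.2
Var(W) = E[W²] − (E[W])² = 2.2 − (-0.6)² = 1.84
SD(W) = √1.84 ≈ 1.3565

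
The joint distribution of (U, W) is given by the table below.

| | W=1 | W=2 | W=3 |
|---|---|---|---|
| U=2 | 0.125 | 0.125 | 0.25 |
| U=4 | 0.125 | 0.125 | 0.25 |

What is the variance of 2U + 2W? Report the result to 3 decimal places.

6.750

E[U] = 3,  E[W] = 2.25,  E[UW] = 6.75
Var(U) = 10 − (3)² = 1;  Var(W) = 5.75 − (2.25)² = 0.6875
Cov(U,W) = 6.75 − (3)(2.25) = 0
Var(2U + 2W) = (2)²·1 + (2)²·0.6875 + 2·(2)·(2)·0 = 6.75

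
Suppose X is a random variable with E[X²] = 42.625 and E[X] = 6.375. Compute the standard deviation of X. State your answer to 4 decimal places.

Var(X) = 42.625 − (6.375)² = 1.984375
σ(X) = √1.984375 ≈ 1.4087

1.4087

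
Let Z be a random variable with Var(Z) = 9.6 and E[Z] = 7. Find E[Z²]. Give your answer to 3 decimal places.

58.600

E[Z²] = Var(Z) + (E[Z])² = 9.6 + (7)² = 58.6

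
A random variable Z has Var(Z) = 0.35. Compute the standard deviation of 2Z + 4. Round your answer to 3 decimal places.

1.183

Var(2Z + 4) = (2)²·0.35 = 1.4
sd(2Z + 4) = √1.4 ≈ 1.183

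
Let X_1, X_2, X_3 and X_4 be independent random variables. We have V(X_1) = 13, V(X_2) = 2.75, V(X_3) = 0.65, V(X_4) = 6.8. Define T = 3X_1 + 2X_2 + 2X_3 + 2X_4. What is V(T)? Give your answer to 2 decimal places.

157.80

By independence, V(T) = (3)²V(X_1) + (2)²V(X_2) + (2)²V(X_3) + (2)²V(X_4)
= (3)²·13 + (2)²·2.75 + (2)²·0.65 + (2)²·6.8 = 157.8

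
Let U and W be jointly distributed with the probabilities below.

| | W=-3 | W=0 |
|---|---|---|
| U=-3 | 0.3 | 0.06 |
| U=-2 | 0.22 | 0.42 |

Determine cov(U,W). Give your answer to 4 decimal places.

E[U] = -2.36,  E[W] = -1.56
E[UW] = 4.02
cov(U,W) = E[UW] − E[U]E[W] = 4.02 − (-2.36)(-1.56) = 0.3384

0.3384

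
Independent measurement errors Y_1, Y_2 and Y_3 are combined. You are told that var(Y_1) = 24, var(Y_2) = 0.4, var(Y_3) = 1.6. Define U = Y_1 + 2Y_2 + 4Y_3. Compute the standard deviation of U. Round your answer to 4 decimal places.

By independence, var(U) = (1)²var(Y_1) + (2)²var(Y_2) + (4)²var(Y_3)
= (1)²·24 + (2)²·0.4 + (4)²·1.6 = 51.2
SD(U) = √51.2 ≈ 7.1554

7.1554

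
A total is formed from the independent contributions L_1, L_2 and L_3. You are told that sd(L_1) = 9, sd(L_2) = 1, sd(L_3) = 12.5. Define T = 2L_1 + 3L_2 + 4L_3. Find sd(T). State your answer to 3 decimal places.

53.226

V(L_1) = 81, V(L_2) = 1, V(L_3) = 156.25
By independence, V(T) = (2)²V(L_1) + (3)²V(L_2) + (4)²V(L_3)
= (2)²·81 + (3)²·1 + (4)²·156.25 = 2833
sd(T) = √2833 ≈ 53.226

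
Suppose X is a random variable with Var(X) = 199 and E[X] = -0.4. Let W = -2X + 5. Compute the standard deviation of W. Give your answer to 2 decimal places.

28.21

Var(-2X + 5) = (-2)²·199 = 796
σ(W) = √796 ≈ 28.21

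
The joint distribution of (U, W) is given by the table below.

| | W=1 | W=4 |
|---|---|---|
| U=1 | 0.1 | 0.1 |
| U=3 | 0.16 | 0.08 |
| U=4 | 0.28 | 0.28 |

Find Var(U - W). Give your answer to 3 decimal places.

3.532

E[U] = 3.16,  E[W] = 2.38,  E[UW] = 7.54
Var(U) = 11.32 − (3.16)² = 1.3344;  Var(W) = 7.9 − (2.38)² = 2.2356
Cov(U,W) = 7.54 − (3.16)(2.38) = 0.0192
Var(U - W) = (1)²·1.3344 + (-1)²·2.2356 + 2·(1)·(-1)·0.0192 = 3.5316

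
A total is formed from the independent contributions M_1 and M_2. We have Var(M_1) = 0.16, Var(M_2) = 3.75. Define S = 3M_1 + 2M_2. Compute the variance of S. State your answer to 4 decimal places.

16.4400

By independence, Var(S) = (3)²Var(M_1) + (2)²Var(M_2)
= (3)²·0.16 + (2)²·3.75 = 16.44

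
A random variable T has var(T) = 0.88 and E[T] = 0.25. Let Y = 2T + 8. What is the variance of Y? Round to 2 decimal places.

3.52

var(2T + 8) = (2)²·var(T) = 4·0.88 = 3.52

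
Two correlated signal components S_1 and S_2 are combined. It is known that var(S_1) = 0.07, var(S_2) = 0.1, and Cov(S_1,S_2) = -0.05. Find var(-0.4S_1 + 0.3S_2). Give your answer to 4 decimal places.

var(-0.4S_1 + 0.3S_2) = (-0.4)²·var(S_1) + (0.3)²·var(S_2) + 2·(-0.4)·(0.3)·Cov(S_1,S_2)
= 0.16·0.07 + 0.09·0.1 + -0.24·-0.05 = 0.0322

0.0322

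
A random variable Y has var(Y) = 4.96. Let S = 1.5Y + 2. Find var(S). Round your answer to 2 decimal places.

11.16

var(1.5Y + 2) = (1.5)²·var(Y) = 2.25·4.96 = 11.16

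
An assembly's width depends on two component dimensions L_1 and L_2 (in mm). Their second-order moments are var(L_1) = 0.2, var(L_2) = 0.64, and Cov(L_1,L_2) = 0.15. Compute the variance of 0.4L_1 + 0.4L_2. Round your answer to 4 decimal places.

var(0.4L_1 + 0.4L_2) = (0.4)²·var(L_1) + (0.4)²·var(L_2) + 2·(0.4)·(0.4)·Cov(L_1,L_2)
= 0.16·0.2 + 0.16·0.64 + 0.32·0.15 = 0.1824

0.1824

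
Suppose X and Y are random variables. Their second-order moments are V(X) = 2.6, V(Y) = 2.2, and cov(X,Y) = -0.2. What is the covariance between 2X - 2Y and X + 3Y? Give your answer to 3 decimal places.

-8.800

cov(2X - 2Y, X + 3Y) = (2)(1)V(X) + (-2)(3)V(Y) + [(2)(3) + (-2)(1)]cov(X,Y)
= 2·2.6 + -6·2.2 + 4·-0.2 = -8.8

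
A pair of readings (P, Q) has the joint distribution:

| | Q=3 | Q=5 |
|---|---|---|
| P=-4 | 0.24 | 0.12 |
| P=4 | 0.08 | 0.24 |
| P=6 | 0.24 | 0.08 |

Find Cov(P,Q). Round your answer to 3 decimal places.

0.371

E[P] = 1.76,  E[Q] = 3.88
E[PQ] = 7.2
Cov(P,Q) = E[PQ] − E[P]E[Q] = 7.2 − (1.76)(3.88) = 0.3712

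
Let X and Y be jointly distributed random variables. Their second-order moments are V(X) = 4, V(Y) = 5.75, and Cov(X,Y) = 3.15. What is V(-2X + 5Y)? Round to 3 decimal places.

96.750

V(-2X + 5Y) = (-2)²·V(X) + (5)²·V(Y) + 2·(-2)·(5)·Cov(X,Y)
= 4·4 + 25·5.75 + -20·3.15 = 96.75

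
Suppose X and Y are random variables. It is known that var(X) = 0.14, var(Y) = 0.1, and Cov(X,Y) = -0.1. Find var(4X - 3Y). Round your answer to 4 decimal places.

5.5400

var(4X - 3Y) = (4)²·var(X) + (-3)²·var(Y) + 2·(4)·(-3)·Cov(X,Y)
= 16·0.14 + 9·0.1 + -24·-0.1 = 5.54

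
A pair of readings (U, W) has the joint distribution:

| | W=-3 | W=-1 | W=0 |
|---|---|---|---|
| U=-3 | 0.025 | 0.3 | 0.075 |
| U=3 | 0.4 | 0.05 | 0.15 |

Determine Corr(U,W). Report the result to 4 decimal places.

-0.4532

E[U] = 0.6,  E[W] = -1.625
E[UW] = -2.625
Cov(U,W) = E[UW] − E[U]E[W] = -2.625 − (0.6)(-1.625) = -1.65
Var(U) = 8.64,  Var(W) = 1.534375
ρ = -1.65 / √(8.64·1.534375) ≈ -0.4532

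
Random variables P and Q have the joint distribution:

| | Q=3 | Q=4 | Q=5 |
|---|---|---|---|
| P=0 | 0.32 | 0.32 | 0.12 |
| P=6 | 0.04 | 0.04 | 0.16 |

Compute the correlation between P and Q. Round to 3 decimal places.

E[P] = 1.44,  E[Q] = 3.92
E[PQ] = 6.48
Cov(P,Q) = E[PQ] − E[P]E[Q] = 6.48 − (1.44)(3.92) = 0.8352
Var(P) = 6.5664,  Var(Q) = 0.6336
ρ = 0.8352 / √(6.5664·0.6336) ≈ 0.409

0.409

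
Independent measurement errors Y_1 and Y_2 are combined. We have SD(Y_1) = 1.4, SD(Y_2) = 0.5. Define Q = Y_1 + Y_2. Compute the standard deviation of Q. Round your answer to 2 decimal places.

var(Y_1) = 1.96, var(Y_2) = 0.25
By independence, var(Q) = (1)²var(Y_1) + (1)²var(Y_2)
= (1)²·1.96 + (1)²·0.25 = 2.21
SD(Q) = √2.21 ≈ 1.49

1.49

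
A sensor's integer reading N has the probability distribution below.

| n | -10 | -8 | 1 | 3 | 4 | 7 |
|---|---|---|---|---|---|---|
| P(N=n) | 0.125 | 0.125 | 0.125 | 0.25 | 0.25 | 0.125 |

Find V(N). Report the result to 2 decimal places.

32.75

E[N] = (-10)(0.125) + (-8)(0.125) + (1)(0.125) + (3)(0.25) + (4)(0.25) + (7)(0.125) = 0.5
E[N²] = (-10)²(0.125) + (-8)²(0.125) + (1)²(0.125) + (3)²(0.25) + (4)²(0.25) + (7)²(0.125) = 33
V(N) = E[N²] − (E[N])² = 33 − (0.5)² = 32.75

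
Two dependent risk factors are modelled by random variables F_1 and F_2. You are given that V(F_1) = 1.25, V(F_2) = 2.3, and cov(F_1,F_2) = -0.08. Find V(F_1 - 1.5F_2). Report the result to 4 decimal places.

V(F_1 - 1.5F_2) = (1)²·V(F_1) + (-1.5)²·V(F_2) + 2·(1)·(-1.5)·cov(F_1,F_2)
= 1·1.25 + 2.25·2.3 + -3·-0.08 = 6.665

6.6650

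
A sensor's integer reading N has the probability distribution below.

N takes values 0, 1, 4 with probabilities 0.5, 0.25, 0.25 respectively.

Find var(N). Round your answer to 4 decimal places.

E[N] = (0)(0.5) + (1)(0.25) + (4)(0.25) = 1.25
E[N²] = (0)²(0.5) + (1)²(0.25) + (4)²(0.25) = 4.25
var(N) = E[N²] − (E[N])² = 4.25 − (1.25)² = 2.6875

2.6875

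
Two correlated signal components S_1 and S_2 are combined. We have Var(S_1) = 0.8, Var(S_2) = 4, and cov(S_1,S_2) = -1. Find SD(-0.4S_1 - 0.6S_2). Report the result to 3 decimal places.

1.043

Var(-0.4S_1 - 0.6S_2) = (-0.4)²·Var(S_1) + (-0.6)²·Var(S_2) + 2·(-0.4)·(-0.6)·cov(S_1,S_2)
= 0.16·0.8 + 0.36·4 + 0.48·-1 = 1.088
SD(-0.4S_1 - 0.6S_2) = √1.088 ≈ 1.043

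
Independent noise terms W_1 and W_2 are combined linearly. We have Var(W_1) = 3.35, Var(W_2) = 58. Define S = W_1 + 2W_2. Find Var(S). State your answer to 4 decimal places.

By independence, Var(S) = (1)²Var(W_1) + (2)²Var(W_2)
= (1)²·3.35 + (2)²·58 = 235.35

235.3500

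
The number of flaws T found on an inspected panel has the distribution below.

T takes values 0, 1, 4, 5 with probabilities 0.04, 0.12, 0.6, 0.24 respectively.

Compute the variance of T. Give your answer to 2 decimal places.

E[T] = (0)(0.04) + (1)(0.12) + (4)(0.6) + (5)(0.24) = 3.72
E[T²] = (0)²(0.04) + (1)²(0.12) + (4)²(0.6) + (5)²(0.24) = 15.72
Var(T) = E[T²] − (E[T])² = 15.72 − (3.72)² = 1.8816

1.88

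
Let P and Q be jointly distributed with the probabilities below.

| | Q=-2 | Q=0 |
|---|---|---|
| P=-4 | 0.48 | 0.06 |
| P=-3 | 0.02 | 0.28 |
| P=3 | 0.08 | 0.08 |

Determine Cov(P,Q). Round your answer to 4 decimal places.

0.4872

E[P] = -2.58,  E[Q] = -1.16
E[PQ] = 3.48
Cov(P,Q) = E[PQ] − E[P]E[Q] = 3.48 − (-2.58)(-1.16) = 0.4872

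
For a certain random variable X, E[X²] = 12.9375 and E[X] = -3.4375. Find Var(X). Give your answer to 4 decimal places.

Var(X) = 12.9375 − (-3.4375)² = 1.12109375

1.1211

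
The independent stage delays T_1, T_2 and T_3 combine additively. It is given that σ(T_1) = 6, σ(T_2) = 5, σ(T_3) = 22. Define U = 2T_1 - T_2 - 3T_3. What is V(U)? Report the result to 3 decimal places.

V(T_1) = 36, V(T_2) = 25, V(T_3) = 484
By independence, V(U) = (2)²V(T_1) + (-1)²V(T_2) + (-3)²V(T_3)
= (2)²·36 + (-1)²·25 + (-3)²·484 = 4525

4525.000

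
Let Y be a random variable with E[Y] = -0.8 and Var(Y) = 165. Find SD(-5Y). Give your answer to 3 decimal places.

64.226

Var(-5Y) = (-5)²·165 = 4125
SD(-5Y) = √4125 ≈ 64.226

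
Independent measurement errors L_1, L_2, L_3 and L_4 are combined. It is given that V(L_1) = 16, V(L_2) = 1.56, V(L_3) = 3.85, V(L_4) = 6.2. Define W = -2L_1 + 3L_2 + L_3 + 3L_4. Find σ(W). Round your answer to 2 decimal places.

By independence, V(W) = (-2)²V(L_1) + (3)²V(L_2) + (1)²V(L_3) + (3)²V(L_4)
= (-2)²·16 + (3)²·1.56 + (1)²·3.85 + (3)²·6.2 = 137.69
σ(W) = √137.69 ≈ 11.73

11.73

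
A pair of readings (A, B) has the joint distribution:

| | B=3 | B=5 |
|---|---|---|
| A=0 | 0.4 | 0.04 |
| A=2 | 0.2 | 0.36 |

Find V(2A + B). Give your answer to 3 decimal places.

7.078

E[A] = 1.12,  E[B] = 3.8,  E[AB] = 4.8
V(A) = 2.24 − (1.12)² = 0.9856;  V(B) = 15.4 − (3.8)² = 0.96
Cov(A,B) = 4.8 − (1.12)(3.8) = 0.544
V(2A + B) = (2)²·0.9856 + (1)²·0.96 + 2·(2)·(1)·0.544 = 7.0784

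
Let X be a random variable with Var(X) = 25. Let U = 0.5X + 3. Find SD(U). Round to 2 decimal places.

2.50

Var(0.5X + 3) = (0.5)²·25 = 6.25
SD(U) = √6.25 ≈ 2.50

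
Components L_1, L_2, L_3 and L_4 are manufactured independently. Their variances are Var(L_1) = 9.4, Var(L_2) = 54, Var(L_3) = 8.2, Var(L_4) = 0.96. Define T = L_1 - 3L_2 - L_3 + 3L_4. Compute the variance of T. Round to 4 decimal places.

By independence, Var(T) = (1)²Var(L_1) + (-3)²Var(L_2) + (-1)²Var(L_3) + (3)²Var(L_4)
= (1)²·9.4 + (-3)²·54 + (-1)²·8.2 + (3)²·0.96 = 512.24

512.2400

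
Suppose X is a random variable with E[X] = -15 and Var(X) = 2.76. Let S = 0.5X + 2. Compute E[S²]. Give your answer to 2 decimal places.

E[0.5X + 2] = 0.5·-15 + 2 = -5.5
Var(0.5X + 2) = (0.5)²·2.76 = 0.69
E[S²] = Var(S) + (E[S])² = 0.69 + (-5.5)² = 30.94

30.94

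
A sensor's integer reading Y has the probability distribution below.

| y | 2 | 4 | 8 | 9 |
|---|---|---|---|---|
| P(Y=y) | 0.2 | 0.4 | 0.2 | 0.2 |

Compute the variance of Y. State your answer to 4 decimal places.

7.0400

E[Y] = (2)(0.2) + (4)(0.4) + (8)(0.2) + (9)(0.2) = 5.4
E[Y²] = (2)²(0.2) + (4)²(0.4) + (8)²(0.2) + (9)²(0.2) = 36.2
Var(Y) = E[Y²] − (E[Y])² = 36.2 − (5.4)² = 7.04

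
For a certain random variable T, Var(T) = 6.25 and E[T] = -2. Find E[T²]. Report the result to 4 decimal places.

E[T²] = Var(T) + (E[T])² = 6.25 + (-2)² = 10.25

10.2500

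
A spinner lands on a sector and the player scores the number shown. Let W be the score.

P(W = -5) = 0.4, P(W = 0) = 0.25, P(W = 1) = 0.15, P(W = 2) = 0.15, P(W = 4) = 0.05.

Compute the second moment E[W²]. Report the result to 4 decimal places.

E[W²] = (-5)²(0.4) + (0)²(0.25) + (1)²(0.15) + (2)²(0.15) + (4)²(0.05) = 11.55

11.5500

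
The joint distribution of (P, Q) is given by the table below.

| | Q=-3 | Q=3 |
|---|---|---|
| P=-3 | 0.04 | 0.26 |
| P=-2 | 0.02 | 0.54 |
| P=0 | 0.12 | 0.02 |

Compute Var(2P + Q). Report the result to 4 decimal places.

3.8656

E[P] = -2.02,  E[Q] = 1.92,  E[PQ] = -5.1
Var(P) = 4.94 − (-2.02)² = 0.8596;  Var(Q) = 9 − (1.92)² = 5.3136
Cov(P,Q) = -5.1 − (-2.02)(1.92) = -1.2216
Var(2P + Q) = (2)²·0.8596 + (1)²·5.3136 + 2·(2)·(1)·-1.2216 = 3.8656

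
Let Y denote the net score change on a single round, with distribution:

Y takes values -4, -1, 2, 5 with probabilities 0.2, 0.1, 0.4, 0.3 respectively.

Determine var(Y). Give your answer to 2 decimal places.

10.44

E[Y] = (-4)(0.2) + (-1)(0.1) + (2)(0.4) + (5)(0.3) = 1.4
E[Y²] = (-4)²(0.2) + (-1)²(0.1) + (2)²(0.4) + (5)²(0.3) = 12.4
var(Y) = E[Y²] − (E[Y])² = 12.4 − (1.4)² = 10.44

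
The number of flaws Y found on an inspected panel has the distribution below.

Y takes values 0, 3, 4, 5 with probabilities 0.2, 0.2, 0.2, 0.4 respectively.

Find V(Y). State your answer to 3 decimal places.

E[Y] = (0)(0.2) + (3)(0.2) + (4)(0.2) + (5)(0.4) = 3.4
E[Y²] = (0)²(0.2) + (3)²(0.2) + (4)²(0.2) + (5)²(0.4) = 15
V(Y) = E[Y²] − (E[Y])² = 15 − (3.4)² = 3.44

3.440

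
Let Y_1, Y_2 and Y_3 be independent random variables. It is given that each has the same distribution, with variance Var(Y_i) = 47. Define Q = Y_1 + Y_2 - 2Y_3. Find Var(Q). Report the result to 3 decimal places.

By independence, Var(Q) = (1)²Var(Y_1) + (1)²Var(Y_2) + (-2)²Var(Y_3)
= (1)²·47 + (1)²·47 + (-2)²·47 = 282

282.000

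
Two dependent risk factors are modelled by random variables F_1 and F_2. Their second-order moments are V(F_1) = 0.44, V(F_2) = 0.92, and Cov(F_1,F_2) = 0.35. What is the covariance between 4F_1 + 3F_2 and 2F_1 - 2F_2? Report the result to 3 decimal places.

-2.700

Cov(4F_1 + 3F_2, 2F_1 - 2F_2) = (4)(2)V(F_1) + (3)(-2)V(F_2) + [(4)(-2) + (3)(2)]Cov(F_1,F_2)
= 8·0.44 + -6·0.92 + -2·0.35 = -2.7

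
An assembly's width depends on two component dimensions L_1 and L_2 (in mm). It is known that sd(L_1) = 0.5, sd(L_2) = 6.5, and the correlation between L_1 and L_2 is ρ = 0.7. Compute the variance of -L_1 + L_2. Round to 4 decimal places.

37.9500

Var(L_1) = (0.5)² = 0.25;  Var(L_2) = (6.5)² = 42.25
cov(L_1,L_2) = ρ·sd(L_1)·sd(L_2) = 0.7·0.5·6.5 = 2.275
Var(-L_1 + L_2) = (-1)²·Var(L_1) + (1)²·Var(L_2) + 2·(-1)·(1)·cov(L_1,L_2)
= 1·0.25 + 1·42.25 + -2·2.275 = 37.95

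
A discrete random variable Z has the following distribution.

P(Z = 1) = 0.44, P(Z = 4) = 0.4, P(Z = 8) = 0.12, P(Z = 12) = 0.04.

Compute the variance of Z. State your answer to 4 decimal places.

8.1696

E[Z] = (1)(0.44) + (4)(0.4) + (8)(0.12) + (12)(0.04) = 3.48
E[Z²] = (1)²(0.44) + (4)²(0.4) + (8)²(0.12) + (12)²(0.04) = 20.28
Var(Z) = E[Z²] − (E[Z])² = 20.28 − (3.48)² = 8.1696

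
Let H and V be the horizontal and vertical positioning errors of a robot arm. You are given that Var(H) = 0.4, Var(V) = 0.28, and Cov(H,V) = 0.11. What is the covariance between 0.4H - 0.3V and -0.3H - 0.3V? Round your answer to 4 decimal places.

Cov(0.4H - 0.3V, -0.3H - 0.3V) = (0.4)(-0.3)Var(H) + (-0.3)(-0.3)Var(V) + [(0.4)(-0.3) + (-0.3)(-0.3)]Cov(H,V)
= -0.12·0.4 + 0.09·0.28 + -0.03·0.11 = -0.0261

-0.0261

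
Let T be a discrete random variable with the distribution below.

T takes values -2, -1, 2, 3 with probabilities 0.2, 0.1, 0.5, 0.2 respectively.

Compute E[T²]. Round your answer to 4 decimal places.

E[T²] = (-2)²(0.2) + (-1)²(0.1) + (2)²(0.5) + (3)²(0.2) = 4.7

4.7000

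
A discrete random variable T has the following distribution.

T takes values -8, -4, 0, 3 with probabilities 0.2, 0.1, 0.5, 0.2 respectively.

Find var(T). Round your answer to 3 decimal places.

14.240

E[T] = (-8)(0.2) + (-4)(0.1) + (0)(0.5) + (3)(0.2) = -1.4
E[T²] = (-8)²(0.2) + (-4)²(0.1) + (0)²(0.5) + (3)²(0.2) = 16.2
var(T) = E[T²] − (E[T])² = 16.2 − (-1.4)² = 14.24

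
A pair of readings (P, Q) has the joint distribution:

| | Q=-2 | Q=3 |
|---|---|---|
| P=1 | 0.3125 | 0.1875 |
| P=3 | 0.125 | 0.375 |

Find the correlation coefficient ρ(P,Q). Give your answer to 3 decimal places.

0.378

E[P] = 2,  E[Q] = 0.8125
E[PQ] = 2.5625
Cov(P,Q) = E[PQ] − E[P]E[Q] = 2.5625 − (2)(0.8125) = 0.9375
V(P) = 1,  V(Q) = 6.15234375
ρ = 0.9375 / √(1·6.15234375) ≈ 0.378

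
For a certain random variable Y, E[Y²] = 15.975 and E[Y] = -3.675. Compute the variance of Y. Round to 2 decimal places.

2.47

var(Y) = 15.975 − (-3.675)² = 2.469375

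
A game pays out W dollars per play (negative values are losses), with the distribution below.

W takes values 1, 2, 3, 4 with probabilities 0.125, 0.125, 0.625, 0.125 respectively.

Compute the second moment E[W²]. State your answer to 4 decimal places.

E[W²] = (1)²(0.125) + (2)²(0.125) + (3)²(0.625) + (4)²(0.125) = 8.25

8.2500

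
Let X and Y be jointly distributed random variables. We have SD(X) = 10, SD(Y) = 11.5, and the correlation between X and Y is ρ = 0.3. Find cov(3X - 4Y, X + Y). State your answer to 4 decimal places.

-263.5000

Var(X) = (10)² = 100;  Var(Y) = (11.5)² = 132.25
cov(X,Y) = ρ·SD(X)·SD(Y) = 0.3·10·11.5 = 34.5
cov(3X - 4Y, X + Y) = (3)(1)Var(X) + (-4)(1)Var(Y) + [(3)(1) + (-4)(1)]cov(X,Y)
= 3·100 + -4·132.25 + -1·34.5 = -263.5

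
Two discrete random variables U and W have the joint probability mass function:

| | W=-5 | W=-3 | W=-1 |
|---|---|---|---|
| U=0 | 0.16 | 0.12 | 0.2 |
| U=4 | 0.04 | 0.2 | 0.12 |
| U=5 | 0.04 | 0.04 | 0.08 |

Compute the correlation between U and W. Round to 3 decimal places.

0.095

E[U] = 2.24,  E[W] = -2.68
E[UW] = -5.68
Cov(U,W) = E[UW] − E[U]E[W] = -5.68 − (2.24)(-2.68) = 0.3232
V(U) = 4.7424,  V(W) = 2.4576
ρ = 0.3232 / √(4.7424·2.4576) ≈ 0.095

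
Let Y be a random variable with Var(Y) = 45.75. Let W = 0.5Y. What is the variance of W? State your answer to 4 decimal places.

Var(0.5Y) = (0.5)²·Var(Y) = 0.25·45.75 = 11.4375

11.4375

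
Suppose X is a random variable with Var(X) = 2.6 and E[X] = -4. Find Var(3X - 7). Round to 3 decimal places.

23.400

Var(3X - 7) = (3)²·Var(X) = 9·2.6 = 23.4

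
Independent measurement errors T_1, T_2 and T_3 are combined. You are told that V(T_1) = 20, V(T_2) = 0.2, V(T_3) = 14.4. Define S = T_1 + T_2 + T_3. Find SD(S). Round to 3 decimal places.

By independence, V(S) = (1)²V(T_1) + (1)²V(T_2) + (1)²V(T_3)
= (1)²·20 + (1)²·0.2 + (1)²·14.4 = 34.6
SD(S) = √34.6 ≈ 5.882

5.882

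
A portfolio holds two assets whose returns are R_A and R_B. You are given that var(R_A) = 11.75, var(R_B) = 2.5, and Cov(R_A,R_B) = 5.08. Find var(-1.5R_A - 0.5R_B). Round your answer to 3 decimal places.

var(-1.5R_A - 0.5R_B) = (-1.5)²·var(R_A) + (-0.5)²·var(R_B) + 2·(-1.5)·(-0.5)·Cov(R_A,R_B)
= 2.25·11.75 + 0.25·2.5 + 1.5·5.08 = 34.6825

34.683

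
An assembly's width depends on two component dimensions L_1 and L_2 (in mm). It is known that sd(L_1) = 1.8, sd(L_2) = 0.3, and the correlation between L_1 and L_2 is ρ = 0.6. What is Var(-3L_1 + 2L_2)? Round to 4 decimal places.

25.6320

Var(L_1) = (1.8)² = 3.24;  Var(L_2) = (0.3)² = 0.09
cov(L_1,L_2) = ρ·sd(L_1)·sd(L_2) = 0.6·1.8·0.3 = 0.324
Var(-3L_1 + 2L_2) = (-3)²·Var(L_1) + (2)²·Var(L_2) + 2·(-3)·(2)·cov(L_1,L_2)
= 9·3.24 + 4·0.09 + -12·0.324 = 25.632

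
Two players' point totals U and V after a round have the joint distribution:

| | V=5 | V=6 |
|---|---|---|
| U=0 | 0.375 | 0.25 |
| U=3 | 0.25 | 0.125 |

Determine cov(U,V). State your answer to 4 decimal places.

E[U] = 1.125,  E[V] = 5.375
E[UV] = 6
cov(U,V) = E[UV] − E[U]E[V] = 6 − (1.125)(5.375) = -0.046875

-0.0469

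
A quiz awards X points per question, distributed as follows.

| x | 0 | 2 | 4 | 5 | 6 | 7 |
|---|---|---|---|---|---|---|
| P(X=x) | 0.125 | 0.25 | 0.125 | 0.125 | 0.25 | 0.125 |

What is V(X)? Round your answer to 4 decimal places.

E[X] = (0)(0.125) + (2)(0.25) + (4)(0.125) + (5)(0.125) + (6)(0.25) + (7)(0.125) = 4
E[X²] = (0)²(0.125) + (2)²(0.25) + (4)²(0.125) + (5)²(0.125) + (6)²(0.25) + (7)²(0.125) = 21.25
V(X) = E[X²] − (E[X])² = 21.25 − (4)² = 5.25

5.2500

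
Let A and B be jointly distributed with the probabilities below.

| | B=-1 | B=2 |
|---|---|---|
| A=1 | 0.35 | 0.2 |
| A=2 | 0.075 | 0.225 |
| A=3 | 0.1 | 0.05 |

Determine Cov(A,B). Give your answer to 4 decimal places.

E[A] = 1.6,  E[B] = 0.425
E[AB] = 0.8
Cov(A,B) = E[AB] − E[A]E[B] = 0.8 − (1.6)(0.425) = 0.12

0.1200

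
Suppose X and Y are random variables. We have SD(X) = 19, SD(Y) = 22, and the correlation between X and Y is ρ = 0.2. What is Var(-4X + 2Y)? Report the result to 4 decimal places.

6374.4000

Var(X) = (19)² = 361;  Var(Y) = (22)² = 484
Cov(X,Y) = ρ·SD(X)·SD(Y) = 0.2·19·22 = 83.6
Var(-4X + 2Y) = (-4)²·Var(X) + (2)²·Var(Y) + 2·(-4)·(2)·Cov(X,Y)
= 16·361 + 4·484 + -16·83.6 = 6374.4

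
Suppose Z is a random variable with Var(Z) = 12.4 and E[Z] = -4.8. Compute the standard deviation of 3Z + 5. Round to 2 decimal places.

10.56

Var(3Z + 5) = (3)²·12.4 = 111.6
sd(3Z + 5) = √111.6 ≈ 10.56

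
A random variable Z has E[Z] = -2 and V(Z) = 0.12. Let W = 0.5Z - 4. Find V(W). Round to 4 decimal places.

V(0.5Z - 4) = (0.5)²·V(Z) = 0.25·0.12 = 0.03

0.0300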